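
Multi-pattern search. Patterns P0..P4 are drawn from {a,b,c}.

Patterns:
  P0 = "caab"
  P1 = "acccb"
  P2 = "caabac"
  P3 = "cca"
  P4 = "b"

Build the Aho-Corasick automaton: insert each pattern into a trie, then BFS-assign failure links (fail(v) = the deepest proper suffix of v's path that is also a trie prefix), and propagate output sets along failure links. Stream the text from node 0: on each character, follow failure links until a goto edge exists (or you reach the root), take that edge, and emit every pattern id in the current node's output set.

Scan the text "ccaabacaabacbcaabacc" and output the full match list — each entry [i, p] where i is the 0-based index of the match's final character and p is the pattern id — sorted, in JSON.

Build automaton:
Trie (insert patterns):
  n0 'ε': a→5 b→14 c→1
  n1 'c': a→2 c→12
  n2 'ca': a→3
  n3 'caa': b→4
  n4 'caab': a→10  [P0 ends]
  n5 'a': c→6
  n6 'ac': c→7
  n7 'acc': c→8
  n8 'accc': b→9
  n9 'acccb': ·  [P1 ends]
  n10 'caaba': c→11
  n11 'caabac': ·  [P2 ends]
  n12 'cc': a→13
  n13 'cca': ·  [P3 ends]
  n14 'b': ·  [P4 ends]

BFS fail/out derivation:
  n1('c'): parent n0 fail=0; on 'c' 0 → fail=0;  out ∅∪∅=∅
  n5('a'): parent n0 fail=0; on 'a' 0 → fail=0;  out ∅∪∅=∅
  n14('b'): parent n0 fail=0; on 'b' 0 → fail=0;  out {4}∪∅={4}
  n2('ca'): parent n1 fail=0; on 'a' 0 → fail=5;  out ∅∪∅=∅
  n6('ac'): parent n5 fail=0; on 'c' 0 → fail=1;  out ∅∪∅=∅
  n12('cc'): parent n1 fail=0; on 'c' 0 → fail=1;  out ∅∪∅=∅
  n3('caa'): parent n2 fail=5; on 'a' 5→0 → fail=5;  out ∅∪∅=∅
  n7('acc'): parent n6 fail=1; on 'c' 1 → fail=12;  out ∅∪∅=∅
  n13('cca'): parent n12 fail=1; on 'a' 1 → fail=2;  out {3}∪∅={3}
  n4('caab'): parent n3 fail=5; on 'b' 5→0 → fail=14;  out {0}∪{4}={0,4}
  n8('accc'): parent n7 fail=12; on 'c' 12→1 → fail=12;  out ∅∪∅=∅
  n9('acccb'): parent n8 fail=12; on 'b' 12→1→0 → fail=14;  out {1}∪{4}={1,4}
  n10('caaba'): parent n4 fail=14; on 'a' 14→0 → fail=5;  out ∅∪∅=∅
  n11('caabac'): parent n10 fail=5; on 'c' 5 → fail=6;  out {2}∪∅={2}

Scan:
i=0 'c': node 0→1
i=1 'c': node 1→12
i=2 'a': node 12→13  → match P3@[0:2]
i=3 'a': node 13→3 (via fail)
i=4 'b': node 3→4  → match P0@[1:4],P4@[4:4]
i=5 'a': node 4→10
i=6 'c': node 10→11  → match P2@[1:6]
i=7 'a': node 11→2 (via fail)
i=8 'a': node 2→3
i=9 'b': node 3→4  → match P0@[6:9],P4@[9:9]
i=10 'a': node 4→10
i=11 'c': node 10→11  → match P2@[6:11]
i=12 'b': node 11→14 (via fail)  → match P4@[12:12]
i=13 'c': node 14→1 (via fail)
i=14 'a': node 1→2
i=15 'a': node 2→3
i=16 'b': node 3→4  → match P0@[13:16],P4@[16:16]
i=17 'a': node 4→10
i=18 'c': node 10→11  → match P2@[13:18]
i=19 'c': node 11→7 (via fail)

Result: [[2,3],[4,0],[4,4],[6,2],[9,0],[9,4],[11,2],[12,4],[16,0],[16,4],[18,2]]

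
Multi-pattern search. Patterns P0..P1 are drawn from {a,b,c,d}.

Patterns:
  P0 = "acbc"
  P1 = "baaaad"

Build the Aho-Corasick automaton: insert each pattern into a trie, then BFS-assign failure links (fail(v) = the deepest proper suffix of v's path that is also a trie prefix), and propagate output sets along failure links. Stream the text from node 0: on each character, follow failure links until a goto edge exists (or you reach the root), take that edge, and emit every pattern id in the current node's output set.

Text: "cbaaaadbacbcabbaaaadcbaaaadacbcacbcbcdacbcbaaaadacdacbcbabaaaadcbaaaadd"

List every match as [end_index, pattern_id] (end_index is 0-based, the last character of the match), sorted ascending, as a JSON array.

Build:
Trie (insert patterns):
  n0 'ε': a→1 b→5
  n1 'a': c→2
  n2 'ac': b→3
  n3 'acb': c→4
  n4 'acbc': ·  [P0 ends]
  n5 'b': a→6
  n6 'ba': a→7
  n7 'baa': a→8
  n8 'baaa': a→9
  n9 'baaaa': d→10
  n10 'baaaad': ·  [P1 ends]

Failure links (BFS by depth):
  fail(1) 'a': from fail(0)=0 chase 'a': 0 ⇒ 0;  out=∅∪out(0)=∅
  fail(5) 'b': from fail(0)=0 chase 'b': 0 ⇒ 0;  out=∅∪out(0)=∅
  fail(2) 'ac': from fail(1)=0 chase 'c': 0 ⇒ 0;  out=∅∪out(0)=∅
  fail(6) 'ba': from fail(5)=0 chase 'a': 0 ⇒ 1;  out=∅∪out(1)=∅
  fail(3) 'acb': from fail(2)=0 chase 'b': 0 ⇒ 5;  out=∅∪out(5)=∅
  fail(7) 'baa': from fail(6)=1 chase 'a': 1→0 ⇒ 1;  out=∅∪out(1)=∅
  fail(4) 'acbc': from fail(3)=5 chase 'c': 5→0 ⇒ 0;  out={0}∪out(0)={0}
  fail(8) 'baaa': from fail(7)=1 chase 'a': 1→0 ⇒ 1;  out=∅∪out(1)=∅
  fail(9) 'baaaa': from fail(8)=1 chase 'a': 1→0 ⇒ 1;  out=∅∪out(1)=∅
  fail(10) 'baaaad': from fail(9)=1 chase 'd': 1→0 ⇒ 0;  out={1}∪out(0)={1}

Scan:
[0] read 'c'  n0⇒n0
[1] read 'b'  n0⇒n5
[2] read 'a'  n5⇒n6
[3] read 'a'  n6⇒n7
[4] read 'a'  n7⇒n8
[5] read 'a'  n8⇒n9
[6] read 'd'  n9⇒n10  ** P1@[1:6]
[7] read 'b'  n10⇒n5 (via fail)
[8] read 'a'  n5⇒n6
[9] read 'c'  n6⇒n2 (via fail)
[10] read 'b'  n2⇒n3
[11] read 'c'  n3⇒n4  ** P0@[8:11]
[12] read 'a'  n4⇒n1 (via fail)
[13] read 'b'  n1⇒n5 (via fail)
[14] read 'b'  n5⇒n5 (via fail)
[15] read 'a'  n5⇒n6
[16] read 'a'  n6⇒n7
[17] read 'a'  n7⇒n8
[18] read 'a'  n8⇒n9
[19] read 'd'  n9⇒n10  ** P1@[14:19]
[20] read 'c'  n10⇒n0 (via fail)
[21] read 'b'  n0⇒n5
[22] read 'a'  n5⇒n6
[23] read 'a'  n6⇒n7
[24] read 'a'  n7⇒n8
[25] read 'a'  n8⇒n9
[26] read 'd'  n9⇒n10  ** P1@[21:26]
[27] read 'a'  n10⇒n1 (via fail)
[28] read 'c'  n1⇒n2
[29] read 'b'  n2⇒n3
[30] read 'c'  n3⇒n4  ** P0@[27:30]
[31] read 'a'  n4⇒n1 (via fail)
[32] read 'c'  n1⇒n2
[33] read 'b'  n2⇒n3
[34] read 'c'  n3⇒n4  ** P0@[31:34]
[35] read 'b'  n4⇒n5 (via fail)
[36] read 'c'  n5⇒n0 (via fail)
[37] read 'd'  n0⇒n0
[38] read 'a'  n0⇒n1
[39] read 'c'  n1⇒n2
[40] read 'b'  n2⇒n3
[41] read 'c'  n3⇒n4  ** P0@[38:41]
[42] read 'b'  n4⇒n5 (via fail)
[43] read 'a'  n5⇒n6
[44] read 'a'  n6⇒n7
[45] read 'a'  n7⇒n8
[46] read 'a'  n8⇒n9
[47] read 'd'  n9⇒n10  ** P1@[42:47]
[48] read 'a'  n10⇒n1 (via fail)
[49] read 'c'  n1⇒n2
[50] read 'd'  n2⇒n0 (via fail)
[51] read 'a'  n0⇒n1
[52] read 'c'  n1⇒n2
[53] read 'b'  n2⇒n3
[54] read 'c'  n3⇒n4  ** P0@[51:54]
[55] read 'b'  n4⇒n5 (via fail)
[56] read 'a'  n5⇒n6
[57] read 'b'  n6⇒n5 (via fail)
[58] read 'a'  n5⇒n6
[59] read 'a'  n6⇒n7
[60] read 'a'  n7⇒n8
[61] read 'a'  n8⇒n9
[62] read 'd'  n9⇒n10  ** P1@[57:62]
[63] read 'c'  n10⇒n0 (via fail)
[64] read 'b'  n0⇒n5
[65] read 'a'  n5⇒n6
[66] read 'a'  n6⇒n7
[67] read 'a'  n7⇒n8
[68] read 'a'  n8⇒n9
[69] read 'd'  n9⇒n10  ** P1@[64:69]
[70] read 'd'  n10⇒n0 (via fail)

Matches: [[6,1],[11,0],[19,1],[26,1],[30,0],[34,0],[41,0],[47,1],[54,0],[62,1],[69,1]]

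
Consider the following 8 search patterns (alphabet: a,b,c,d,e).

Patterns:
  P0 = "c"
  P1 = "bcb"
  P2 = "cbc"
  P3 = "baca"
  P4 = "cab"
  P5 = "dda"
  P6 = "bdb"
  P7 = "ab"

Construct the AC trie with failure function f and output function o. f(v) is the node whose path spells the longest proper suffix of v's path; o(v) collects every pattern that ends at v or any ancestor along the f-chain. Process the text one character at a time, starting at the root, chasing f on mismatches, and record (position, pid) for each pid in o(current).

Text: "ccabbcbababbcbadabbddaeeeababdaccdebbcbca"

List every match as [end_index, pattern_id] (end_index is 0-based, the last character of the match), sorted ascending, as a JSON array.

Build:
Trie (insert patterns):
  n0 'ε': a→17 b→2 c→1 d→12
  n1 'c': a→10 b→5  ←P0
  n2 'b': a→7 c→3 d→15
  n3 'bc': b→4
  n4 'bcb': ·  ←P1
  n5 'cb': c→6
  n6 'cbc': ·  ←P2
  n7 'ba': c→8
  n8 'bac': a→9
  n9 'baca': ·  ←P3
  n10 'ca': b→11
  n11 'cab': ·  ←P4
  n12 'd': d→13
  n13 'dd': a→14
  n14 'dda': ·  ←P5
  n15 'bd': b→16
  n16 'bdb': ·  ←P6
  n17 'a': b→18
  n18 'ab': ·  ←P7

Failure links (BFS by depth):
  n1('c'): parent n0 fail=0; on 'c' 0 → fail=0;  out {0}∪∅={0}
  n2('b'): parent n0 fail=0; on 'b' 0 → fail=0;  out ∅∪∅=∅
  n12('d'): parent n0 fail=0; on 'd' 0 → fail=0;  out ∅∪∅=∅
  n17('a'): parent n0 fail=0; on 'a' 0 → fail=0;  out ∅∪∅=∅
  n3('bc'): parent n2 fail=0; on 'c' 0 → fail=1;  out ∅∪{0}={0}
  n5('cb'): parent n1 fail=0; on 'b' 0 → fail=2;  out ∅∪∅=∅
  n7('ba'): parent n2 fail=0; on 'a' 0 → fail=17;  out ∅∪∅=∅
  n10('ca'): parent n1 fail=0; on 'a' 0 → fail=17;  out ∅∪∅=∅
  n13('dd'): parent n12 fail=0; on 'd' 0 → fail=12;  out ∅∪∅=∅
  n15('bd'): parent n2 fail=0; on 'd' 0 → fail=12;  out ∅∪∅=∅
  n18('ab'): parent n17 fail=0; on 'b' 0 → fail=2;  out {7}∪∅={7}
  n4('bcb'): parent n3 fail=1; on 'b' 1 → fail=5;  out {1}∪∅={1}
  n6('cbc'): parent n5 fail=2; on 'c' 2 → fail=3;  out {2}∪{0}={0,2}
  n8('bac'): parent n7 fail=17; on 'c' 17→0 → fail=1;  out ∅∪{0}={0}
  n11('cab'): parent n10 fail=17; on 'b' 17 → fail=18;  out {4}∪{7}={4,7}
  n14('dda'): parent n13 fail=12; on 'a' 12→0 → fail=17;  out {5}∪∅={5}
  n16('bdb'): parent n15 fail=12; on 'b' 12→0 → fail=2;  out {6}∪∅={6}
  n9('baca'): parent n8 fail=1; on 'a' 1 → fail=10;  out {3}∪∅={3}

Run:
i=0 'c': node 0→1  ** P0@[0:0]
i=1 'c': node 1→1 ·f  ** P0@[1:1]
i=2 'a': node 1→10
i=3 'b': node 10→11  ** P4@[1:3],P7@[2:3]
i=4 'b': node 11→2 ·f
i=5 'c': node 2→3  ** P0@[5:5]
i=6 'b': node 3→4  ** P1@[4:6]
i=7 'a': node 4→7 ·f
i=8 'b': node 7→18 ·f  ** P7@[7:8]
i=9 'a': node 18→7 ·f
i=10 'b': node 7→18 ·f  ** P7@[9:10]
i=11 'b': node 18→2 ·f
i=12 'c': node 2→3  ** P0@[12:12]
i=13 'b': node 3→4  ** P1@[11:13]
i=14 'a': node 4→7 ·f
i=15 'd': node 7→12 ·f
i=16 'a': node 12→17 ·f
i=17 'b': node 17→18  ** P7@[16:17]
i=18 'b': node 18→2 ·f
i=19 'd': node 2→15
i=20 'd': node 15→13 ·f
i=21 'a': node 13→14  ** P5@[19:21]
i=22 'e': node 14→0 ·f
i=23 'e': node 0→0
i=24 'e': node 0→0
i=25 'a': node 0→17
i=26 'b': node 17→18  ** P7@[25:26]
i=27 'a': node 18→7 ·f
i=28 'b': node 7→18 ·f  ** P7@[27:28]
i=29 'd': node 18→15 ·f
i=30 'a': node 15→17 ·f
i=31 'c': node 17→1 ·f  ** P0@[31:31]
i=32 'c': node 1→1 ·f  ** P0@[32:32]
i=33 'd': node 1→12 ·f
i=34 'e': node 12→0 ·f
i=35 'b': node 0→2
i=36 'b': node 2→2 ·f
i=37 'c': node 2→3  ** P0@[37:37]
i=38 'b': node 3→4  ** P1@[36:38]
i=39 'c': node 4→6 ·f  ** P0@[39:39],P2@[37:39]
i=40 'a': node 6→10 ·f

All matches (sorted): [[0,0],[1,0],[3,4],[3,7],[5,0],[6,1],[8,7],[10,7],[12,0],[13,1],[17,7],[21,5],[26,7],[28,7],[31,0],[32,0],[37,0],[38,1],[39,0],[39,2]]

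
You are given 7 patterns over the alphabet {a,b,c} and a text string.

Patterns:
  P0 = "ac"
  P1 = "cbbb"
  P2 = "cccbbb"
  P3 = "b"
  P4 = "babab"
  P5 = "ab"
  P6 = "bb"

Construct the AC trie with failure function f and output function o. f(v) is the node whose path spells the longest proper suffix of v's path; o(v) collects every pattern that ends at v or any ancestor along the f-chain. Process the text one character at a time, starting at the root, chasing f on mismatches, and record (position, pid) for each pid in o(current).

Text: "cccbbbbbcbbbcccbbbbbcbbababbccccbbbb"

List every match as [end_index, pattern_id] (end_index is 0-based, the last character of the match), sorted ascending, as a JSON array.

Build:
Trie nodes:
  n0 'ε': a→1 b→12 c→3
  n1 'a': b→17 c→2
  n2 'ac': ·  ←P0
  n3 'c': b→4 c→7
  n4 'cb': b→5
  n5 'cbb': b→6
  n6 'cbbb': ·  ←P1
  n7 'cc': c→8
  n8 'ccc': b→9
  n9 'cccb': b→10
  n10 'cccbb': b→11
  n11 'cccbbb': ·  ←P2
  n12 'b': a→13 b→18  ←P3
  n13 'ba': b→14
  n14 'bab': a→15
  n15 'baba': b→16
  n16 'babab': ·  ←P4
  n17 'ab': ·  ←P5
  n18 'bb': ·  ←P6

Failure links (BFS by depth):
  n1('a'): parent n0 fail=0; on 'a' 0 → fail=0;  out ∅∪∅=∅
  n3('c'): parent n0 fail=0; on 'c' 0 → fail=0;  out ∅∪∅=∅
  n12('b'): parent n0 fail=0; on 'b' 0 → fail=0;  out {3}∪∅={3}
  n2('ac'): parent n1 fail=0; on 'c' 0 → fail=3;  out {0}∪∅={0}
  n4('cb'): parent n3 fail=0; on 'b' 0 → fail=12;  out ∅∪{3}={3}
  n7('cc'): parent n3 fail=0; on 'c' 0 → fail=3;  out ∅∪∅=∅
  n13('ba'): parent n12 fail=0; on 'a' 0 → fail=1;  out ∅∪∅=∅
  n17('ab'): parent n1 fail=0; on 'b' 0 → fail=12;  out {5}∪{3}={3,5}
  n18('bb'): parent n12 fail=0; on 'b' 0 → fail=12;  out {6}∪{3}={3,6}
  n5('cbb'): parent n4 fail=12; on 'b' 12 → fail=18;  out ∅∪{3,6}={3,6}
  n8('ccc'): parent n7 fail=3; on 'c' 3 → fail=7;  out ∅∪∅=∅
  n14('bab'): parent n13 fail=1; on 'b' 1 → fail=17;  out ∅∪{3,5}={3,5}
  n6('cbbb'): parent n5 fail=18; on 'b' 18→12 → fail=18;  out {1}∪{3,6}={1,3,6}
  n9('cccb'): parent n8 fail=7; on 'b' 7→3 → fail=4;  out ∅∪{3}={3}
  n15('baba'): parent n14 fail=17; on 'a' 17→12 → fail=13;  out ∅∪∅=∅
  n10('cccbb'): parent n9 fail=4; on 'b' 4 → fail=5;  out ∅∪{3,6}={3,6}
  n16('babab'): parent n15 fail=13; on 'b' 13 → fail=14;  out {4}∪{3,5}={3,4,5}
  n11('cccbbb'): parent n10 fail=5; on 'b' 5 → fail=6;  out {2}∪{1,3,6}={1,2,3,6}

Text stream:
pos 0 'c': at 3
pos 1 'c': at 7
pos 2 'c': at 8
pos 3 'b': at 9  emit P3@[3:3]
pos 4 'b': at 10  emit P3@[4:4],P6@[3:4]
pos 5 'b': at 11  emit P1@[2:5],P2@[0:5],P3@[5:5],P6@[4:5]
pos 6 'b': at 18 (via fail)  emit P3@[6:6],P6@[5:6]
pos 7 'b': at 18 (via fail)  emit P3@[7:7],P6@[6:7]
pos 8 'c': at 3 (via fail)
pos 9 'b': at 4  emit P3@[9:9]
pos 10 'b': at 5  emit P3@[10:10],P6@[9:10]
pos 11 'b': at 6  emit P1@[8:11],P3@[11:11],P6@[10:11]
pos 12 'c': at 3 (via fail)
pos 13 'c': at 7
pos 14 'c': at 8
pos 15 'b': at 9  emit P3@[15:15]
pos 16 'b': at 10  emit P3@[16:16],P6@[15:16]
pos 17 'b': at 11  emit P1@[14:17],P2@[12:17],P3@[17:17],P6@[16:17]
pos 18 'b': at 18 (via fail)  emit P3@[18:18],P6@[17:18]
pos 19 'b': at 18 (via fail)  emit P3@[19:19],P6@[18:19]
pos 20 'c': at 3 (via fail)
pos 21 'b': at 4  emit P3@[21:21]
pos 22 'b': at 5  emit P3@[22:22],P6@[21:22]
pos 23 'a': at 13 (via fail)
pos 24 'b': at 14  emit P3@[24:24],P5@[23:24]
pos 25 'a': at 15
pos 26 'b': at 16  emit P3@[26:26],P4@[22:26],P5@[25:26]
pos 27 'b': at 18 (via fail)  emit P3@[27:27],P6@[26:27]
pos 28 'c': at 3 (via fail)
pos 29 'c': at 7
pos 30 'c': at 8
pos 31 'c': at 8 (via fail)
pos 32 'b': at 9  emit P3@[32:32]
pos 33 'b': at 10  emit P3@[33:33],P6@[32:33]
pos 34 'b': at 11  emit P1@[31:34],P2@[29:34],P3@[34:34],P6@[33:34]
pos 35 'b': at 18 (via fail)  emit P3@[35:35],P6@[34:35]

All matches (sorted): [[3,3],[4,3],[4,6],[5,1],[5,2],[5,3],[5,6],[6,3],[6,6],[7,3],[7,6],[9,3],[10,3],[10,6],[11,1],[11,3],[11,6],[15,3],[16,3],[16,6],[17,1],[17,2],[17,3],[17,6],[18,3],[18,6],[19,3],[19,6],[21,3],[22,3],[22,6],[24,3],[24,5],[26,3],[26,4],[26,5],[27,3],[27,6],[32,3],[33,3],[33,6],[34,1],[34,2],[34,3],[34,6],[35,3],[35,6]]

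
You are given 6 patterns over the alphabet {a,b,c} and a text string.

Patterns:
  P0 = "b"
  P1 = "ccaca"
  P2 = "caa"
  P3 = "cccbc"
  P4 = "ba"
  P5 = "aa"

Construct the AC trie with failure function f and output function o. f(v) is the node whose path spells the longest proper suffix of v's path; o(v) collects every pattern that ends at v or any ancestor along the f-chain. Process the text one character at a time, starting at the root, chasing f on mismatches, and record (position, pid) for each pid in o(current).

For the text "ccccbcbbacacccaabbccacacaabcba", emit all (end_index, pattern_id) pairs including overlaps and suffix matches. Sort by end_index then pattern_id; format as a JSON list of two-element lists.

Construct AC machine:
Trie (insert patterns):
  n0 'ε': a→13 b→1 c→2
  n1 'b': a→12  ←P0
  n2 'c': a→7 c→3
  n3 'cc': a→4 c→9
  n4 'cca': c→5
  n5 'ccac': a→6
  n6 'ccaca': ·  ←P1
  n7 'ca': a→8
  n8 'caa': ·  ←P2
  n9 'ccc': b→10
  n10 'cccb': c→11
  n11 'cccbc': ·  ←P3
  n12 'ba': ·  ←P4
  n13 'a': a→14
  n14 'aa': ·  ←P5

BFS fail/out derivation:
  n1('b'): parent n0 fail=0; on 'b' 0 → fail=0;  out {0}∪∅={0}
  n2('c'): parent n0 fail=0; on 'c' 0 → fail=0;  out ∅∪∅=∅
  n13('a'): parent n0 fail=0; on 'a' 0 → fail=0;  out ∅∪∅=∅
  n3('cc'): parent n2 fail=0; on 'c' 0 → fail=2;  out ∅∪∅=∅
  n7('ca'): parent n2 fail=0; on 'a' 0 → fail=13;  out ∅∪∅=∅
  n12('ba'): parent n1 fail=0; on 'a' 0 → fail=13;  out {4}∪∅={4}
  n14('aa'): parent n13 fail=0; on 'a' 0 → fail=13;  out {5}∪∅={5}
  n4('cca'): parent n3 fail=2; on 'a' 2 → fail=7;  out ∅∪∅=∅
  n8('caa'): parent n7 fail=13; on 'a' 13 → fail=14;  out {2}∪{5}={2,5}
  n9('ccc'): parent n3 fail=2; on 'c' 2 → fail=3;  out ∅∪∅=∅
  n5('ccac'): parent n4 fail=7; on 'c' 7→13→0 → fail=2;  out ∅∪∅=∅
  n10('cccb'): parent n9 fail=3; on 'b' 3→2→0 → fail=1;  out ∅∪{0}={0}
  n6('ccaca'): parent n5 fail=2; on 'a' 2 → fail=7;  out {1}∪∅={1}
  n11('cccbc'): parent n10 fail=1; on 'c' 1→0 → fail=2;  out {3}∪∅={3}

Text stream:
[0] read 'c'  n0⇒n2
[1] read 'c'  n2⇒n3
[2] read 'c'  n3⇒n9
[3] read 'c'  n9⇒n9 (fail-walked)
[4] read 'b'  n9⇒n10  → match P0@[4:4]
[5] read 'c'  n10⇒n11  → match P3@[1:5]
[6] read 'b'  n11⇒n1 (fail-walked)  → match P0@[6:6]
[7] read 'b'  n1⇒n1 (fail-walked)  → match P0@[7:7]
[8] read 'a'  n1⇒n12  → match P4@[7:8]
[9] read 'c'  n12⇒n2 (fail-walked)
[10] read 'a'  n2⇒n7
[11] read 'c'  n7⇒n2 (fail-walked)
[12] read 'c'  n2⇒n3
[13] read 'c'  n3⇒n9
[14] read 'a'  n9⇒n4 (fail-walked)
[15] read 'a'  n4⇒n8 (fail-walked)  → match P2@[13:15],P5@[14:15]
[16] read 'b'  n8⇒n1 (fail-walked)  → match P0@[16:16]
[17] read 'b'  n1⇒n1 (fail-walked)  → match P0@[17:17]
[18] read 'c'  n1⇒n2 (fail-walked)
[19] read 'c'  n2⇒n3
[20] read 'a'  n3⇒n4
[21] read 'c'  n4⇒n5
[22] read 'a'  n5⇒n6  → match P1@[18:22]
[23] read 'c'  n6⇒n2 (fail-walked)
[24] read 'a'  n2⇒n7
[25] read 'a'  n7⇒n8  → match P2@[23:25],P5@[24:25]
[26] read 'b'  n8⇒n1 (fail-walked)  → match P0@[26:26]
[27] read 'c'  n1⇒n2 (fail-walked)
[28] read 'b'  n2⇒n1 (fail-walked)  → match P0@[28:28]
[29] read 'a'  n1⇒n12  → match P4@[28:29]

Matches: [[4,0],[5,3],[6,0],[7,0],[8,4],[15,2],[15,5],[16,0],[17,0],[22,1],[25,2],[25,5],[26,0],[28,0],[29,4]]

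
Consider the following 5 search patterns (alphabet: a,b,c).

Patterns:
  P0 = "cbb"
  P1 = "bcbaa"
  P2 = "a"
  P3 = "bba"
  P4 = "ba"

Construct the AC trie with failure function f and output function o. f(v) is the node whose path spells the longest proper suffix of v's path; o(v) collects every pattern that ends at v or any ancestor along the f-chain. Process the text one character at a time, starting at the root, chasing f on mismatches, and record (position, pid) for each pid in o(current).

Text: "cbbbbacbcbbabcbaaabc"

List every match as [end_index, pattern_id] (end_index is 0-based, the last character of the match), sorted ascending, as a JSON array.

Build automaton:
Trie nodes:
  n0 'ε': a→9 b→4 c→1
  n1 'c': b→2
  n2 'cb': b→3
  n3 'cbb': ·  ←P0
  n4 'b': a→12 b→10 c→5
  n5 'bc': b→6
  n6 'bcb': a→7
  n7 'bcba': a→8
  n8 'bcbaa': ·  ←P1
  n9 'a': ·  ←P2
  n10 'bb': a→11
  n11 'bba': ·  ←P3
  n12 'ba': ·  ←P4

Failure links (BFS by depth):
  fail(1) 'c': from fail(0)=0 chase 'c': 0 ⇒ 0;  out=∅∪out(0)=∅
  fail(4) 'b': from fail(0)=0 chase 'b': 0 ⇒ 0;  out=∅∪out(0)=∅
  fail(9) 'a': from fail(0)=0 chase 'a': 0 ⇒ 0;  out={2}∪out(0)={2}
  fail(2) 'cb': from fail(1)=0 chase 'b': 0 ⇒ 4;  out=∅∪out(4)=∅
  fail(5) 'bc': from fail(4)=0 chase 'c': 0 ⇒ 1;  out=∅∪out(1)=∅
  fail(10) 'bb': from fail(4)=0 chase 'b': 0 ⇒ 4;  out=∅∪out(4)=∅
  fail(12) 'ba': from fail(4)=0 chase 'a': 0 ⇒ 9;  out={4}∪out(9)={2,4}
  fail(3) 'cbb': from fail(2)=4 chase 'b': 4 ⇒ 10;  out={0}∪out(10)={0}
  fail(6) 'bcb': from fail(5)=1 chase 'b': 1 ⇒ 2;  out=∅∪out(2)=∅
  fail(11) 'bba': from fail(10)=4 chase 'a': 4 ⇒ 12;  out={3}∪out(12)={2,3,4}
  fail(7) 'bcba': from fail(6)=2 chase 'a': 2→4 ⇒ 12;  out=∅∪out(12)={2,4}
  fail(8) 'bcbaa': from fail(7)=12 chase 'a': 12→9→0 ⇒ 9;  out={1}∪out(9)={1,2}

Text stream:
i=0 'c': node 0→1
i=1 'b': node 1→2
i=2 'b': node 2→3  → match P0@[0:2]
i=3 'b': node 3→10 ·f
i=4 'b': node 10→10 ·f
i=5 'a': node 10→11  → match P2@[5:5],P3@[3:5],P4@[4:5]
i=6 'c': node 11→1 ·f
i=7 'b': node 1→2
i=8 'c': node 2→5 ·f
i=9 'b': node 5→6
i=10 'b': node 6→3 ·f  → match P0@[8:10]
i=11 'a': node 3→11 ·f  → match P2@[11:11],P3@[9:11],P4@[10:11]
i=12 'b': node 11→4 ·f
i=13 'c': node 4→5
i=14 'b': node 5→6
i=15 'a': node 6→7  → match P2@[15:15],P4@[14:15]
i=16 'a': node 7→8  → match P1@[12:16],P2@[16:16]
i=17 'a': node 8→9 ·f  → match P2@[17:17]
i=18 'b': node 9→4 ·f
i=19 'c': node 4→5

Matches: [[2,0],[5,2],[5,3],[5,4],[10,0],[11,2],[11,3],[11,4],[15,2],[15,4],[16,1],[16,2],[17,2]]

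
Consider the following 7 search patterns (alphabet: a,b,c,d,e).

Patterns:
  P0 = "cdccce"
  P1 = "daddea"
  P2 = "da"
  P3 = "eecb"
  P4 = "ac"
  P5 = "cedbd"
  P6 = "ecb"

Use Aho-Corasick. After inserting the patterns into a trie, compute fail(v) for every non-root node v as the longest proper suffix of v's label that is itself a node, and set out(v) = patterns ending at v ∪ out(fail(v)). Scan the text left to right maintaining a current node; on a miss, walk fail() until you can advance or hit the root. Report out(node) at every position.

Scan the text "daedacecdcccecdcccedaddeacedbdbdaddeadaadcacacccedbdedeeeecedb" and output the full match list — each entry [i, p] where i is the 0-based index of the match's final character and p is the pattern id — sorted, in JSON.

Construct AC machine:
Trie (insert patterns):
  0='ε' goto a→17 c→1 d→7 e→13
  1='c' goto d→2 e→19
  2='cd' goto c→3
  3='cdc' goto c→4
  4='cdcc' goto c→5
  5='cdccc' goto e→6
  6='cdccce' goto ·  ←P0
  7='d' goto a→8
  8='da' goto d→9  ←P2
  9='dad' goto d→10
  10='dadd' goto e→11
  11='dadde' goto a→12
  12='daddea' goto ·  ←P1
  13='e' goto c→23 e→14
  14='ee' goto c→15
  15='eec' goto b→16
  16='eecb' goto ·  ←P3
  17='a' goto c→18
  18='ac' goto ·  ←P4
  19='ce' goto d→20
  20='ced' goto b→21
  21='cedb' goto d→22
  22='cedbd' goto ·  ←P5
  23='ec' goto b→24
  24='ecb' goto ·  ←P6

BFS fail/out derivation:
  fail(1) 'c': from fail(0)=0 chase 'c': 0 ⇒ 0;  out=∅∪out(0)=∅
  fail(7) 'd': from fail(0)=0 chase 'd': 0 ⇒ 0;  out=∅∪out(0)=∅
  fail(13) 'e': from fail(0)=0 chase 'e': 0 ⇒ 0;  out=∅∪out(0)=∅
  fail(17) 'a': from fail(0)=0 chase 'a': 0 ⇒ 0;  out=∅∪out(0)=∅
  fail(2) 'cd': from fail(1)=0 chase 'd': 0 ⇒ 7;  out=∅∪out(7)=∅
  fail(8) 'da': from fail(7)=0 chase 'a': 0 ⇒ 17;  out={2}∪out(17)={2}
  fail(14) 'ee': from fail(13)=0 chase 'e': 0 ⇒ 13;  out=∅∪out(13)=∅
  fail(18) 'ac': from fail(17)=0 chase 'c': 0 ⇒ 1;  out={4}∪out(1)={4}
  fail(19) 'ce': from fail(1)=0 chase 'e': 0 ⇒ 13;  out=∅∪out(13)=∅
  fail(23) 'ec': from fail(13)=0 chase 'c': 0 ⇒ 1;  out=∅∪out(1)=∅
  fail(3) 'cdc': from fail(2)=7 chase 'c': 7→0 ⇒ 1;  out=∅∪out(1)=∅
  fail(9) 'dad': from fail(8)=17 chase 'd': 17→0 ⇒ 7;  out=∅∪out(7)=∅
  fail(15) 'eec': from fail(14)=13 chase 'c': 13 ⇒ 23;  out=∅∪out(23)=∅
  fail(20) 'ced': from fail(19)=13 chase 'd': 13→0 ⇒ 7;  out=∅∪out(7)=∅
  fail(24) 'ecb': from fail(23)=1 chase 'b': 1→0 ⇒ 0;  out={6}∪out(0)={6}
  fail(4) 'cdcc': from fail(3)=1 chase 'c': 1→0 ⇒ 1;  out=∅∪out(1)=∅
  fail(10) 'dadd': from fail(9)=7 chase 'd': 7→0 ⇒ 7;  out=∅∪out(7)=∅
  fail(16) 'eecb': from fail(15)=23 chase 'b': 23 ⇒ 24;  out={3}∪out(24)={3,6}
  fail(21) 'cedb': from fail(20)=7 chase 'b': 7→0 ⇒ 0;  out=∅∪out(0)=∅
  fail(5) 'cdccc': from fail(4)=1 chase 'c': 1→0 ⇒ 1;  out=∅∪out(1)=∅
  fail(11) 'dadde': from fail(10)=7 chase 'e': 7→0 ⇒ 13;  out=∅∪out(13)=∅
  fail(22) 'cedbd': from fail(21)=0 chase 'd': 0 ⇒ 7;  out={5}∪out(7)={5}
  fail(6) 'cdccce': from fail(5)=1 chase 'e': 1 ⇒ 19;  out={0}∪out(19)={0}
  fail(12) 'daddea': from fail(11)=13 chase 'a': 13→0 ⇒ 17;  out={1}∪out(17)={1}

Run:
pos 0 'd': at 7
pos 1 'a': at 8  emit P2@[0:1]
pos 2 'e': at 13 (via fail)
pos 3 'd': at 7 (via fail)
pos 4 'a': at 8  emit P2@[3:4]
pos 5 'c': at 18 (via fail)  emit P4@[4:5]
pos 6 'e': at 19 (via fail)
pos 7 'c': at 23 (via fail)
pos 8 'd': at 2 (via fail)
pos 9 'c': at 3
pos 10 'c': at 4
pos 11 'c': at 5
pos 12 'e': at 6  emit P0@[7:12]
pos 13 'c': at 23 (via fail)
pos 14 'd': at 2 (via fail)
pos 15 'c': at 3
pos 16 'c': at 4
pos 17 'c': at 5
pos 18 'e': at 6  emit P0@[13:18]
pos 19 'd': at 20 (via fail)
pos 20 'a': at 8 (via fail)  emit P2@[19:20]
pos 21 'd': at 9
pos 22 'd': at 10
pos 23 'e': at 11
pos 24 'a': at 12  emit P1@[19:24]
pos 25 'c': at 18 (via fail)  emit P4@[24:25]
pos 26 'e': at 19 (via fail)
pos 27 'd': at 20
pos 28 'b': at 21
pos 29 'd': at 22  emit P5@[25:29]
pos 30 'b': at 0 (via fail)
pos 31 'd': at 7
pos 32 'a': at 8  emit P2@[31:32]
pos 33 'd': at 9
pos 34 'd': at 10
pos 35 'e': at 11
pos 36 'a': at 12  emit P1@[31:36]
pos 37 'd': at 7 (via fail)
pos 38 'a': at 8  emit P2@[37:38]
pos 39 'a': at 17 (via fail)
pos 40 'd': at 7 (via fail)
pos 41 'c': at 1 (via fail)
pos 42 'a': at 17 (via fail)
pos 43 'c': at 18  emit P4@[42:43]
pos 44 'a': at 17 (via fail)
pos 45 'c': at 18  emit P4@[44:45]
pos 46 'c': at 1 (via fail)
pos 47 'c': at 1 (via fail)
pos 48 'e': at 19
pos 49 'd': at 20
pos 50 'b': at 21
pos 51 'd': at 22  emit P5@[47:51]
pos 52 'e': at 13 (via fail)
pos 53 'd': at 7 (via fail)
pos 54 'e': at 13 (via fail)
pos 55 'e': at 14
pos 56 'e': at 14 (via fail)
pos 57 'e': at 14 (via fail)
pos 58 'c': at 15
pos 59 'e': at 19 (via fail)
pos 60 'd': at 20
pos 61 'b': at 21

Matches: [[1,2],[4,2],[5,4],[12,0],[18,0],[20,2],[24,1],[25,4],[29,5],[32,2],[36,1],[38,2],[43,4],[45,4],[51,5]]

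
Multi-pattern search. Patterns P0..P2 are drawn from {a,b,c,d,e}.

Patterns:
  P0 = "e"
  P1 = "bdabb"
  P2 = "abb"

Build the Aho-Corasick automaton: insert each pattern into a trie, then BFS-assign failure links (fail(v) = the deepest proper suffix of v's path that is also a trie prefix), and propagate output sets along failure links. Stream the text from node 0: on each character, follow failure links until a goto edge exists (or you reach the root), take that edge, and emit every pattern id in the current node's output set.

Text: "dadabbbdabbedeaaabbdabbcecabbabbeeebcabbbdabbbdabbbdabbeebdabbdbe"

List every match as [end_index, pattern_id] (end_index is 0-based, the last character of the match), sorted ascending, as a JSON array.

Build:
Trie (insert patterns):
  n0 'ε': a→7 b→2 e→1
  n1 'e': ·  ←P0
  n2 'b': d→3
  n3 'bd': a→4
  n4 'bda': b→5
  n5 'bdab': b→6
  n6 'bdabb': ·  ←P1
  n7 'a': b→8
  n8 'ab': b→9
  n9 'abb': ·  ←P2

BFS fail/out derivation:
  fail(1) 'e': from fail(0)=0 chase 'e': 0 ⇒ 0;  out={0}∪out(0)={0}
  fail(2) 'b': from fail(0)=0 chase 'b': 0 ⇒ 0;  out=∅∪out(0)=∅
  fail(7) 'a': from fail(0)=0 chase 'a': 0 ⇒ 0;  out=∅∪out(0)=∅
  fail(3) 'bd': from fail(2)=0 chase 'd': 0 ⇒ 0;  out=∅∪out(0)=∅
  fail(8) 'ab': from fail(7)=0 chase 'b': 0 ⇒ 2;  out=∅∪out(2)=∅
  fail(4) 'bda': from fail(3)=0 chase 'a': 0 ⇒ 7;  out=∅∪out(7)=∅
  fail(9) 'abb': from fail(8)=2 chase 'b': 2→0 ⇒ 2;  out={2}∪out(2)={2}
  fail(5) 'bdab': from fail(4)=7 chase 'b': 7 ⇒ 8;  out=∅∪out(8)=∅
  fail(6) 'bdabb': from fail(5)=8 chase 'b': 8 ⇒ 9;  out={1}∪out(9)={1,2}

Run:
pos 0 'd': at 0
pos 1 'a': at 7
pos 2 'd': at 0 ·f
pos 3 'a': at 7
pos 4 'b': at 8
pos 5 'b': at 9  ** P2@[3:5]
pos 6 'b': at 2 ·f
pos 7 'd': at 3
pos 8 'a': at 4
pos 9 'b': at 5
pos 10 'b': at 6  ** P1@[6:10],P2@[8:10]
pos 11 'e': at 1 ·f  ** P0@[11:11]
pos 12 'd': at 0 ·f
pos 13 'e': at 1  ** P0@[13:13]
pos 14 'a': at 7 ·f
pos 15 'a': at 7 ·f
pos 16 'a': at 7 ·f
pos 17 'b': at 8
pos 18 'b': at 9  ** P2@[16:18]
pos 19 'd': at 3 ·f
pos 20 'a': at 4
pos 21 'b': at 5
pos 22 'b': at 6  ** P1@[18:22],P2@[20:22]
pos 23 'c': at 0 ·f
pos 24 'e': at 1  ** P0@[24:24]
pos 25 'c': at 0 ·f
pos 26 'a': at 7
pos 27 'b': at 8
pos 28 'b': at 9  ** P2@[26:28]
pos 29 'a': at 7 ·f
pos 30 'b': at 8
pos 31 'b': at 9  ** P2@[29:31]
pos 32 'e': at 1 ·f  ** P0@[32:32]
pos 33 'e': at 1 ·f  ** P0@[33:33]
pos 34 'e': at 1 ·f  ** P0@[34:34]
pos 35 'b': at 2 ·f
pos 36 'c': at 0 ·f
pos 37 'a': at 7
pos 38 'b': at 8
pos 39 'b': at 9  ** P2@[37:39]
pos 40 'b': at 2 ·f
pos 41 'd': at 3
pos 42 'a': at 4
pos 43 'b': at 5
pos 44 'b': at 6  ** P1@[40:44],P2@[42:44]
pos 45 'b': at 2 ·f
pos 46 'd': at 3
pos 47 'a': at 4
pos 48 'b': at 5
pos 49 'b': at 6  ** P1@[45:49],P2@[47:49]
pos 50 'b': at 2 ·f
pos 51 'd': at 3
pos 52 'a': at 4
pos 53 'b': at 5
pos 54 'b': at 6  ** P1@[50:54],P2@[52:54]
pos 55 'e': at 1 ·f  ** P0@[55:55]
pos 56 'e': at 1 ·f  ** P0@[56:56]
pos 57 'b': at 2 ·f
pos 58 'd': at 3
pos 59 'a': at 4
pos 60 'b': at 5
pos 61 'b': at 6  ** P1@[57:61],P2@[59:61]
pos 62 'd': at 3 ·f
pos 63 'b': at 2 ·f
pos 64 'e': at 1 ·f  ** P0@[64:64]

Result: [[5,2],[10,1],[10,2],[11,0],[13,0],[18,2],[22,1],[22,2],[24,0],[28,2],[31,2],[32,0],[33,0],[34,0],[39,2],[44,1],[44,2],[49,1],[49,2],[54,1],[54,2],[55,0],[56,0],[61,1],[61,2],[64,0]]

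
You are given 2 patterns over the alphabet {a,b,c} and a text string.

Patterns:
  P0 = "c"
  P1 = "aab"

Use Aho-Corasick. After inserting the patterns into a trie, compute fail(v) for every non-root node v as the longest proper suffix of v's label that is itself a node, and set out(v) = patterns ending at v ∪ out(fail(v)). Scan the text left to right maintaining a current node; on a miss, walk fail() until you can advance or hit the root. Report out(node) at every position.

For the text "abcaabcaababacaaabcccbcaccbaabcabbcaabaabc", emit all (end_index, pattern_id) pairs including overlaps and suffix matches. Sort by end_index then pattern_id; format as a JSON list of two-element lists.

Build:
Trie nodes:
  0='ε' goto a→2 c→1
  1='c' goto ·  [P0 ends]
  2='a' goto a→3
  3='aa' goto b→4
  4='aab' goto ·  [P1 ends]

Failure links (BFS by depth):
  fail(1) 'c': from fail(0)=0 chase 'c': 0 ⇒ 0;  out={0}∪out(0)={0}
  fail(2) 'a': from fail(0)=0 chase 'a': 0 ⇒ 0;  out=∅∪out(0)=∅
  fail(3) 'aa': from fail(2)=0 chase 'a': 0 ⇒ 2;  out=∅∪out(2)=∅
  fail(4) 'aab': from fail(3)=2 chase 'b': 2→0 ⇒ 0;  out={1}∪out(0)={1}

Run:
[0] read 'a'  n0⇒n2
[1] read 'b'  n2⇒n0 (fail-walked)
[2] read 'c'  n0⇒n1  emit P0@[2:2]
[3] read 'a'  n1⇒n2 (fail-walked)
[4] read 'a'  n2⇒n3
[5] read 'b'  n3⇒n4  emit P1@[3:5]
[6] read 'c'  n4⇒n1 (fail-walked)  emit P0@[6:6]
[7] read 'a'  n1⇒n2 (fail-walked)
[8] read 'a'  n2⇒n3
[9] read 'b'  n3⇒n4  emit P1@[7:9]
[10] read 'a'  n4⇒n2 (fail-walked)
[11] read 'b'  n2⇒n0 (fail-walked)
[12] read 'a'  n0⇒n2
[13] read 'c'  n2⇒n1 (fail-walked)  emit P0@[13:13]
[14] read 'a'  n1⇒n2 (fail-walked)
[15] read 'a'  n2⇒n3
[16] read 'a'  n3⇒n3 (fail-walked)
[17] read 'b'  n3⇒n4  emit P1@[15:17]
[18] read 'c'  n4⇒n1 (fail-walked)  emit P0@[18:18]
[19] read 'c'  n1⇒n1 (fail-walked)  emit P0@[19:19]
[20] read 'c'  n1⇒n1 (fail-walked)  emit P0@[20:20]
[21] read 'b'  n1⇒n0 (fail-walked)
[22] read 'c'  n0⇒n1  emit P0@[22:22]
[23] read 'a'  n1⇒n2 (fail-walked)
[24] read 'c'  n2⇒n1 (fail-walked)  emit P0@[24:24]
[25] read 'c'  n1⇒n1 (fail-walked)  emit P0@[25:25]
[26] read 'b'  n1⇒n0 (fail-walked)
[27] read 'a'  n0⇒n2
[28] read 'a'  n2⇒n3
[29] read 'b'  n3⇒n4  emit P1@[27:29]
[30] read 'c'  n4⇒n1 (fail-walked)  emit P0@[30:30]
[31] read 'a'  n1⇒n2 (fail-walked)
[32] read 'b'  n2⇒n0 (fail-walked)
[33] read 'b'  n0⇒n0
[34] read 'c'  n0⇒n1  emit P0@[34:34]
[35] read 'a'  n1⇒n2 (fail-walked)
[36] read 'a'  n2⇒n3
[37] read 'b'  n3⇒n4  emit P1@[35:37]
[38] read 'a'  n4⇒n2 (fail-walked)
[39] read 'a'  n2⇒n3
[40] read 'b'  n3⇒n4  emit P1@[38:40]
[41] read 'c'  n4⇒n1 (fail-walked)  emit P0@[41:41]

Result: [[2,0],[5,1],[6,0],[9,1],[13,0],[17,1],[18,0],[19,0],[20,0],[22,0],[24,0],[25,0],[29,1],[30,0],[34,0],[37,1],[40,1],[41,0]]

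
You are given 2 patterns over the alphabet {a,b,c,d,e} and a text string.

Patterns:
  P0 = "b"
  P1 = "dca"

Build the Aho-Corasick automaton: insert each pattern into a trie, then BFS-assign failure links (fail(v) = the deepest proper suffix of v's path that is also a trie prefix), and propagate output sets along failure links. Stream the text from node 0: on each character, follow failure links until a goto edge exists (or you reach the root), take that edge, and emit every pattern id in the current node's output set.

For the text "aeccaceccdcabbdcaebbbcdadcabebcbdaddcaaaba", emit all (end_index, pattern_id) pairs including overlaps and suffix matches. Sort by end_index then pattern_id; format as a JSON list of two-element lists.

Construct AC machine:
Trie nodes:
  n0 'ε': b→1 d→2
  n1 'b': ·  [P0 ends]
  n2 'd': c→3
  n3 'dc': a→4
  n4 'dca': ·  [P1 ends]

BFS fail/out derivation:
  fail(1) 'b': from fail(0)=0 chase 'b': 0 ⇒ 0;  out={0}∪out(0)={0}
  fail(2) 'd': from fail(0)=0 chase 'd': 0 ⇒ 0;  out=∅∪out(0)=∅
  fail(3) 'dc': from fail(2)=0 chase 'c': 0 ⇒ 0;  out=∅∪out(0)=∅
  fail(4) 'dca': from fail(3)=0 chase 'a': 0 ⇒ 0;  out={1}∪out(0)={1}

Scan:
i=0 'a': node 0→0
i=1 'e': node 0→0
i=2 'c': node 0→0
i=3 'c': node 0→0
i=4 'a': node 0→0
i=5 'c': node 0→0
i=6 'e': node 0→0
i=7 'c': node 0→0
i=8 'c': node 0→0
i=9 'd': node 0→2
i=10 'c': node 2→3
i=11 'a': node 3→4  ** P1@[9:11]
i=12 'b': node 4→1 (fail-walked)  ** P0@[12:12]
i=13 'b': node 1→1 (fail-walked)  ** P0@[13:13]
i=14 'd': node 1→2 (fail-walked)
i=15 'c': node 2→3
i=16 'a': node 3→4  ** P1@[14:16]
i=17 'e': node 4→0 (fail-walked)
i=18 'b': node 0→1  ** P0@[18:18]
i=19 'b': node 1→1 (fail-walked)  ** P0@[19:19]
i=20 'b': node 1→1 (fail-walked)  ** P0@[20:20]
i=21 'c': node 1→0 (fail-walked)
i=22 'd': node 0→2
i=23 'a': node 2→0 (fail-walked)
i=24 'd': node 0→2
i=25 'c': node 2→3
i=26 'a': node 3→4  ** P1@[24:26]
i=27 'b': node 4→1 (fail-walked)  ** P0@[27:27]
i=28 'e': node 1→0 (fail-walked)
i=29 'b': node 0→1  ** P0@[29:29]
i=30 'c': node 1→0 (fail-walked)
i=31 'b': node 0→1  ** P0@[31:31]
i=32 'd': node 1→2 (fail-walked)
i=33 'a': node 2→0 (fail-walked)
i=34 'd': node 0→2
i=35 'd': node 2→2 (fail-walked)
i=36 'c': node 2→3
i=37 'a': node 3→4  ** P1@[35:37]
i=38 'a': node 4→0 (fail-walked)
i=39 'a': node 0→0
i=40 'b': node 0→1  ** P0@[40:40]
i=41 'a': node 1→0 (fail-walked)

Matches: [[11,1],[12,0],[13,0],[16,1],[18,0],[19,0],[20,0],[26,1],[27,0],[29,0],[31,0],[37,1],[40,0]]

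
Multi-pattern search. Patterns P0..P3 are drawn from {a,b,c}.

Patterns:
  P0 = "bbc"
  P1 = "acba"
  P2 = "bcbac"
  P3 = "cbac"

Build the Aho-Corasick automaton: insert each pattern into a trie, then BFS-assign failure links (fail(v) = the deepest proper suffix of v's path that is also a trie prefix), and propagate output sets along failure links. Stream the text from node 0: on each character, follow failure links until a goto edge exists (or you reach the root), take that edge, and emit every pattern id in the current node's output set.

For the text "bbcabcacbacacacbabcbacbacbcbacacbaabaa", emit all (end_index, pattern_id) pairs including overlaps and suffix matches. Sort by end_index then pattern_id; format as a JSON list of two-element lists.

Construct AC machine:
Trie nodes:
  0='ε' goto a→4 b→1 c→12
  1='b' goto b→2 c→8
  2='bb' goto c→3
  3='bbc' goto ·  [P0 ends]
  4='a' goto c→5
  5='ac' goto b→6
  6='acb' goto a→7
  7='acba' goto ·  [P1 ends]
  8='bc' goto b→9
  9='bcb' goto a→10
  10='bcba' goto c→11
  11='bcbac' goto ·  [P2 ends]
  12='c' goto b→13
  13='cb' goto a→14
  14='cba' goto c→15
  15='cbac' goto ·  [P3 ends]

Failure links (BFS by depth):
  fail(1) 'b': from fail(0)=0 chase 'b': 0 ⇒ 0;  out=∅∪out(0)=∅
  fail(4) 'a': from fail(0)=0 chase 'a': 0 ⇒ 0;  out=∅∪out(0)=∅
  fail(12) 'c': from fail(0)=0 chase 'c': 0 ⇒ 0;  out=∅∪out(0)=∅
  fail(2) 'bb': from fail(1)=0 chase 'b': 0 ⇒ 1;  out=∅∪out(1)=∅
  fail(5) 'ac': from fail(4)=0 chase 'c': 0 ⇒ 12;  out=∅∪out(12)=∅
  fail(8) 'bc': from fail(1)=0 chase 'c': 0 ⇒ 12;  out=∅∪out(12)=∅
  fail(13) 'cb': from fail(12)=0 chase 'b': 0 ⇒ 1;  out=∅∪out(1)=∅
  fail(3) 'bbc': from fail(2)=1 chase 'c': 1 ⇒ 8;  out={0}∪out(8)={0}
  fail(6) 'acb': from fail(5)=12 chase 'b': 12 ⇒ 13;  out=∅∪out(13)=∅
  fail(9) 'bcb': from fail(8)=12 chase 'b': 12 ⇒ 13;  out=∅∪out(13)=∅
  fail(14) 'cba': from fail(13)=1 chase 'a': 1→0 ⇒ 4;  out=∅∪out(4)=∅
  fail(7) 'acba': from fail(6)=13 chase 'a': 13 ⇒ 14;  out={1}∪out(14)={1}
  fail(10) 'bcba': from fail(9)=13 chase 'a': 13 ⇒ 14;  out=∅∪out(14)=∅
  fail(15) 'cbac': from fail(14)=4 chase 'c': 4 ⇒ 5;  out={3}∪out(5)={3}
  fail(11) 'bcbac': from fail(10)=14 chase 'c': 14 ⇒ 15;  out={2}∪out(15)={2,3}

Text stream:
[0] read 'b'  n0⇒n1
[1] read 'b'  n1⇒n2
[2] read 'c'  n2⇒n3  emit P0@[0:2]
[3] read 'a'  n3⇒n4 ·f
[4] read 'b'  n4⇒n1 ·f
[5] read 'c'  n1⇒n8
[6] read 'a'  n8⇒n4 ·f
[7] read 'c'  n4⇒n5
[8] read 'b'  n5⇒n6
[9] read 'a'  n6⇒n7  emit P1@[6:9]
[10] read 'c'  n7⇒n15 ·f  emit P3@[7:10]
[11] read 'a'  n15⇒n4 ·f
[12] read 'c'  n4⇒n5
[13] read 'a'  n5⇒n4 ·f
[14] read 'c'  n4⇒n5
[15] read 'b'  n5⇒n6
[16] read 'a'  n6⇒n7  emit P1@[13:16]
[17] read 'b'  n7⇒n1 ·f
[18] read 'c'  n1⇒n8
[19] read 'b'  n8⇒n9
[20] read 'a'  n9⇒n10
[21] read 'c'  n10⇒n11  emit P2@[17:21],P3@[18:21]
[22] read 'b'  n11⇒n6 ·f
[23] read 'a'  n6⇒n7  emit P1@[20:23]
[24] read 'c'  n7⇒n15 ·f  emit P3@[21:24]
[25] read 'b'  n15⇒n6 ·f
[26] read 'c'  n6⇒n8 ·f
[27] read 'b'  n8⇒n9
[28] read 'a'  n9⇒n10
[29] read 'c'  n10⇒n11  emit P2@[25:29],P3@[26:29]
[30] read 'a'  n11⇒n4 ·f
[31] read 'c'  n4⇒n5
[32] read 'b'  n5⇒n6
[33] read 'a'  n6⇒n7  emit P1@[30:33]
[34] read 'a'  n7⇒n4 ·f
[35] read 'b'  n4⇒n1 ·f
[36] read 'a'  n1⇒n4 ·f
[37] read 'a'  n4⇒n4 ·f

All matches (sorted): [[2,0],[9,1],[10,3],[16,1],[21,2],[21,3],[23,1],[24,3],[29,2],[29,3],[33,1]]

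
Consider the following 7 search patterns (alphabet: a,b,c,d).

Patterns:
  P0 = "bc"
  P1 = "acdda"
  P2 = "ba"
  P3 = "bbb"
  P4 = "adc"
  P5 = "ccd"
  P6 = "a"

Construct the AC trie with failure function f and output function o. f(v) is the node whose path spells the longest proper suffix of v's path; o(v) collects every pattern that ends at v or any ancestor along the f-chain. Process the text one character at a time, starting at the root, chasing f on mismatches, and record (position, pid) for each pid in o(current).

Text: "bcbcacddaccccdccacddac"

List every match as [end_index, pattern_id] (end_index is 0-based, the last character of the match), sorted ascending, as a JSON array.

Build:
Trie nodes:
  0='ε' goto a→3 b→1 c→13
  1='b' goto a→8 b→9 c→2
  2='bc' goto ·  [P0 ends]
  3='a' goto c→4 d→11  [P6 ends]
  4='ac' goto d→5
  5='acd' goto d→6
  6='acdd' goto a→7
  7='acdda' goto ·  [P1 ends]
  8='ba' goto ·  [P2 ends]
  9='bb' goto b→10
  10='bbb' goto ·  [P3 ends]
  11='ad' goto c→12
  12='adc' goto ·  [P4 ends]
  13='c' goto c→14
  14='cc' goto d→15
  15='ccd' goto ·  [P5 ends]

BFS fail/out derivation:
  fail(1) 'b': from fail(0)=0 chase 'b': 0 ⇒ 0;  out=∅∪out(0)=∅
  fail(3) 'a': from fail(0)=0 chase 'a': 0 ⇒ 0;  out={6}∪out(0)={6}
  fail(13) 'c': from fail(0)=0 chase 'c': 0 ⇒ 0;  out=∅∪out(0)=∅
  fail(2) 'bc': from fail(1)=0 chase 'c': 0 ⇒ 13;  out={0}∪out(13)={0}
  fail(4) 'ac': from fail(3)=0 chase 'c': 0 ⇒ 13;  out=∅∪out(13)=∅
  fail(8) 'ba': from fail(1)=0 chase 'a': 0 ⇒ 3;  out={2}∪out(3)={2,6}
  fail(9) 'bb': from fail(1)=0 chase 'b': 0 ⇒ 1;  out=∅∪out(1)=∅
  fail(11) 'ad': from fail(3)=0 chase 'd': 0 ⇒ 0;  out=∅∪out(0)=∅
  fail(14) 'cc': from fail(13)=0 chase 'c': 0 ⇒ 13;  out=∅∪out(13)=∅
  fail(5) 'acd': from fail(4)=13 chase 'd': 13→0 ⇒ 0;  out=∅∪out(0)=∅
  fail(10) 'bbb': from fail(9)=1 chase 'b': 1 ⇒ 9;  out={3}∪out(9)={3}
  fail(12) 'adc': from fail(11)=0 chase 'c': 0 ⇒ 13;  out={4}∪out(13)={4}
  fail(15) 'ccd': from fail(14)=13 chase 'd': 13→0 ⇒ 0;  out={5}∪out(0)={5}
  fail(6) 'acdd': from fail(5)=0 chase 'd': 0 ⇒ 0;  out=∅∪out(0)=∅
  fail(7) 'acdda': from fail(6)=0 chase 'a': 0 ⇒ 3;  out={1}∪out(3)={1,6}

Scan:
pos 0 'b': at 1
pos 1 'c': at 2  → match P0@[0:1]
pos 2 'b': at 1 (fail-walked)
pos 3 'c': at 2  → match P0@[2:3]
pos 4 'a': at 3 (fail-walked)  → match P6@[4:4]
pos 5 'c': at 4
pos 6 'd': at 5
pos 7 'd': at 6
pos 8 'a': at 7  → match P1@[4:8],P6@[8:8]
pos 9 'c': at 4 (fail-walked)
pos 10 'c': at 14 (fail-walked)
pos 11 'c': at 14 (fail-walked)
pos 12 'c': at 14 (fail-walked)
pos 13 'd': at 15  → match P5@[11:13]
pos 14 'c': at 13 (fail-walked)
pos 15 'c': at 14
pos 16 'a': at 3 (fail-walked)  → match P6@[16:16]
pos 17 'c': at 4
pos 18 'd': at 5
pos 19 'd': at 6
pos 20 'a': at 7  → match P1@[16:20],P6@[20:20]
pos 21 'c': at 4 (fail-walked)

Result: [[1,0],[3,0],[4,6],[8,1],[8,6],[13,5],[16,6],[20,1],[20,6]]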